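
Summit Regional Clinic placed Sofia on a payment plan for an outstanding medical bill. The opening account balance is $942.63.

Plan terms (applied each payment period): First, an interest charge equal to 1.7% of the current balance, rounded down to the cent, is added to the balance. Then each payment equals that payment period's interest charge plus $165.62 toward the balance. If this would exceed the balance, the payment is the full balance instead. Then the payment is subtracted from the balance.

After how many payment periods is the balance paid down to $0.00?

6

Payment period 1: $942.63 +$16.02 interest = $958.65; pay $181.64 → $777.01
Payment period 2: $777.01 +$13.20 interest = $790.21; pay $178.82 → $611.39
Payment period 3: $611.39 +$10.39 interest = $621.78; pay $176.01 → $445.77
Payment period 4: $445.77 +$7.57 interest = $453.34; pay $173.19 → $280.15
Payment period 5: $280.15 +$4.76 interest = $284.91; pay $170.38 → $114.53
Payment period 6: $114.53 +$1.94 interest = $116.47; pay $116.47 → $0.00
Balance reaches $0.00 in payment period 6.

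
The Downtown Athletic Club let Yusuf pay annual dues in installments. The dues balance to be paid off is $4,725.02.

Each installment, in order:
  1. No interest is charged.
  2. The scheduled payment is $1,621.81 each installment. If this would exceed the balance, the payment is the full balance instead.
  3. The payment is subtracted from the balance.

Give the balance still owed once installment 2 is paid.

$1,481.40

Installment 1: opening $4,725.02; payment $1,621.81; balance $3,103.21
Installment 2: opening $3,103.21; payment $1,621.81; balance $1,481.40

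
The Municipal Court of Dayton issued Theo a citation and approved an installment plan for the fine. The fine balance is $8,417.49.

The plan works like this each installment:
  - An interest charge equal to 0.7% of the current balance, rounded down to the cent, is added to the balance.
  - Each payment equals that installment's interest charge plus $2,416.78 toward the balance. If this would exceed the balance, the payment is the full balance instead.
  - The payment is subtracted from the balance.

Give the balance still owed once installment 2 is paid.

$3,583.93

Installment 1: $8,417.49 +$58.92 interest = $8,476.41; pay $2,475.70 → $6,000.71
Installment 2: $6,000.71 +$42.00 interest = $6,042.71; pay $2,458.78 → $3,583.93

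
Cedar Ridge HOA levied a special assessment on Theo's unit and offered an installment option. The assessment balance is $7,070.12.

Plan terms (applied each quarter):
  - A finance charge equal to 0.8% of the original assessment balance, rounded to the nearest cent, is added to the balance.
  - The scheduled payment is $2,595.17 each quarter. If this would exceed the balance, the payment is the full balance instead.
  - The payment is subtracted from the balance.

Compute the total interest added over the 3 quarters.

# | Opening | Interest | Payment | End bal
1 | $7,070.12 | $56.56 | $2,595.17 | $4,531.51
2 | $4,531.51 | $56.56 | $2,595.17 | $1,992.90
3 | $1,992.90 | $56.56 | $2,049.46 | $0.00
Total interest: $56.56 + $56.56 + $56.56 = $169.68

$169.68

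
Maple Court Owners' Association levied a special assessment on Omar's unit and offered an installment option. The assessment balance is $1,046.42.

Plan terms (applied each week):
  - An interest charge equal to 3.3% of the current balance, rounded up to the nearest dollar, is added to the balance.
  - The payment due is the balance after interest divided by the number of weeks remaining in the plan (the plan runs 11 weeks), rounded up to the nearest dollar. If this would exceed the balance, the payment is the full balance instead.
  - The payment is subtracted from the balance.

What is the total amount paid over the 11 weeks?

Week 1: $1,046.42 +$35.00 interest = $1,081.42; pay $99.00 → $982.42
Week 2: $982.42 +$33.00 interest = $1,015.42; pay $102.00 → $913.42
Week 3: $913.42 +$31.00 interest = $944.42; pay $105.00 → $839.42
Week 4: $839.42 +$28.00 interest = $867.42; pay $109.00 → $758.42
Week 5: $758.42 +$26.00 interest = $784.42; pay $113.00 → $671.42
Week 6: $671.42 +$23.00 interest = $694.42; pay $116.00 → $578.42
Week 7: $578.42 +$20.00 interest = $598.42; pay $120.00 → $478.42
Week 8: $478.42 +$16.00 interest = $494.42; pay $124.00 → $370.42
Week 9: $370.42 +$13.00 interest = $383.42; pay $128.00 → $255.42
Week 10: $255.42 +$9.00 interest = $264.42; pay $133.00 → $131.42
Week 11: $131.42 +$5.00 interest = $136.42; pay $136.42 → $0.00
Total paid: $1,285.42

$1,285.42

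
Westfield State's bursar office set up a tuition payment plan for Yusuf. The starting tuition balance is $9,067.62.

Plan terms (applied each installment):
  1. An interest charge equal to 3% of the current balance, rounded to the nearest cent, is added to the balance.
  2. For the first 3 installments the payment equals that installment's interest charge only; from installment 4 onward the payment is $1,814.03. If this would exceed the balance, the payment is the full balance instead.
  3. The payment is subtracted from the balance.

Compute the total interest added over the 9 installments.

$1,725.97

Installment 1: opening $9,067.62; interest $272.03 → $9,339.65; payment $272.03; balance $9,067.62
Installment 2: opening $9,067.62; interest $272.03 → $9,339.65; payment $272.03; balance $9,067.62
Installment 3: opening $9,067.62; interest $272.03 → $9,339.65; payment $272.03; balance $9,067.62
Installment 4: opening $9,067.62; interest $272.03 → $9,339.65; payment $1,814.03; balance $7,525.62
Installment 5: opening $7,525.62; interest $225.77 → $7,751.39; payment $1,814.03; balance $5,937.36
Installment 6: opening $5,937.36; interest $178.12 → $6,115.48; payment $1,814.03; balance $4,301.45
Installment 7: opening $4,301.45; interest $129.04 → $4,430.49; payment $1,814.03; balance $2,616.46
Installment 8: opening $2,616.46; interest $78.49 → $2,694.95; payment $1,814.03; balance $880.92
Installment 9: opening $880.92; interest $26.43 → $907.35; payment $907.35; balance $0.00
Total interest: $272.03 + $272.03 + $272.03 + $272.03 + $225.77 + $178.12 + $129.04 + $78.49 + $26.43 = $1,725.97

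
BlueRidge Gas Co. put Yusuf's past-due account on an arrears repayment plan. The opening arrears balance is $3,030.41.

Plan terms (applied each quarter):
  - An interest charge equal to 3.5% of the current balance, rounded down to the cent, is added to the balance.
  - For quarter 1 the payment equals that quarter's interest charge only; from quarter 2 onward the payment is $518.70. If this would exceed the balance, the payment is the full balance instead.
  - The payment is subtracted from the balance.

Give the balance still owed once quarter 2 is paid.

Quarter 1: opening $3,030.41; interest $106.06 → $3,136.47; payment $106.06; balance $3,030.41
Quarter 2: opening $3,030.41; interest $106.06 → $3,136.47; payment $518.70; balance $2,617.77

$2,617.77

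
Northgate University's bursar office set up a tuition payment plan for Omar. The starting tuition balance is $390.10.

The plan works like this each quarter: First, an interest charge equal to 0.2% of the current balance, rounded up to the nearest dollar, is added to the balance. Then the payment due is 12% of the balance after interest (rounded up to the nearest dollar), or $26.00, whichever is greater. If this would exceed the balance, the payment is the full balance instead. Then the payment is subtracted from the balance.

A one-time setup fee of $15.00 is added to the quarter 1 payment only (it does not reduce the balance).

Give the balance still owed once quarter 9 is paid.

$107.10

# | Opening | Interest | Payment | Fee | End bal
1 | $390.10 | $1.00 | $47.00 | $15.00 | $344.10
2 | $344.10 | $1.00 | $42.00 | — | $303.10
3 | $303.10 | $1.00 | $37.00 | — | $267.10
4 | $267.10 | $1.00 | $33.00 | — | $235.10
5 | $235.10 | $1.00 | $29.00 | — | $207.10
6 | $207.10 | $1.00 | $26.00 | — | $182.10
7 | $182.10 | $1.00 | $26.00 | — | $157.10
8 | $157.10 | $1.00 | $26.00 | — | $132.10
9 | $132.10 | $1.00 | $26.00 | — | $107.10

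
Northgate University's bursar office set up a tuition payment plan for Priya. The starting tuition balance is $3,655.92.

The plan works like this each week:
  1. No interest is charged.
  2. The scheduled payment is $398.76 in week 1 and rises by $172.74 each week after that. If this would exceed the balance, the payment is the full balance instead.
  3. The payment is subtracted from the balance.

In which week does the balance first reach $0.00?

Week 1: $3,655.92 − $398.76 → $3,257.16
Week 2: $3,257.16 − $571.50 → $2,685.66
Week 3: $2,685.66 − $744.24 → $1,941.42
Week 4: $1,941.42 − $916.98 → $1,024.44
Week 5: $1,024.44 − $1,024.44 → $0.00
Balance reaches $0.00 in week 5.

5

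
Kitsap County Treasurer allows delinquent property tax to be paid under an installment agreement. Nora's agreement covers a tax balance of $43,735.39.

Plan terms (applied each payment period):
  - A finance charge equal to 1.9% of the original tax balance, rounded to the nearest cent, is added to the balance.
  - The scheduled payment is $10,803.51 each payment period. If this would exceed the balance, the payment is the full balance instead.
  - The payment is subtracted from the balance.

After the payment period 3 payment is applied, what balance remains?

Payment period 1: opening $43,735.39; interest $830.97 → $44,566.36; payment $10,803.51; balance $33,762.85
Payment period 2: opening $33,762.85; interest $830.97 → $34,593.82; payment $10,803.51; balance $23,790.31
Payment period 3: opening $23,790.31; interest $830.97 → $24,621.28; payment $10,803.51; balance $13,817.77

$13,817.77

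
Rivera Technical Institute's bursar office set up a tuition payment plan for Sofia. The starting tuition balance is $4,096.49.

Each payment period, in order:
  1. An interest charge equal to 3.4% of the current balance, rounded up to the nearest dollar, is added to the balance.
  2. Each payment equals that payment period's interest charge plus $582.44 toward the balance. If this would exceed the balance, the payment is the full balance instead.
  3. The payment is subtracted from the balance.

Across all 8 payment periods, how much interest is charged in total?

Payment period 1: $4,096.49 +$140.00 interest = $4,236.49; pay $722.44 → $3,514.05
Payment period 2: $3,514.05 +$120.00 interest = $3,634.05; pay $702.44 → $2,931.61
Payment period 3: $2,931.61 +$100.00 interest = $3,031.61; pay $682.44 → $2,349.17
Payment period 4: $2,349.17 +$80.00 interest = $2,429.17; pay $662.44 → $1,766.73
Payment period 5: $1,766.73 +$61.00 interest = $1,827.73; pay $643.44 → $1,184.29
Payment period 6: $1,184.29 +$41.00 interest = $1,225.29; pay $623.44 → $601.85
Payment period 7: $601.85 +$21.00 interest = $622.85; pay $603.44 → $19.41
Payment period 8: $19.41 +$1.00 interest = $20.41; pay $20.41 → $0.00
Total interest: $140.00 + $120.00 + $100.00 + $80.00 + $61.00 + $41.00 + $21.00 + $1.00 = $564.00

$564.00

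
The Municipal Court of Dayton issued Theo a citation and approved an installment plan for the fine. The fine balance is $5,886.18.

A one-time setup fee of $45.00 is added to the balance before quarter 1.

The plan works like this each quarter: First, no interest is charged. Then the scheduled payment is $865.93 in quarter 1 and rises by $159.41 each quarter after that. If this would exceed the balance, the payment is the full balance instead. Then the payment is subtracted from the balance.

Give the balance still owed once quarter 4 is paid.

Quarter 1: $5,931.18 − $865.93 → $5,065.25
Quarter 2: $5,065.25 − $1,025.34 → $4,039.91
Quarter 3: $4,039.91 − $1,184.75 → $2,855.16
Quarter 4: $2,855.16 − $1,344.16 → $1,511.00

$1,511.00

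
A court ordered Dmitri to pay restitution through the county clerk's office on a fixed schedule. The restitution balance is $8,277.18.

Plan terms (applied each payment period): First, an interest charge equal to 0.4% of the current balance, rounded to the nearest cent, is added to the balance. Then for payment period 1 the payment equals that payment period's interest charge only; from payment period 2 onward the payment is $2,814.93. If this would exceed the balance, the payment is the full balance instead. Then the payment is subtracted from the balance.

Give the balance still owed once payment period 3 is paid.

Payment period 1: $8,277.18 +$33.11 interest = $8,310.29; pay $33.11 → $8,277.18
Payment period 2: $8,277.18 +$33.11 interest = $8,310.29; pay $2,814.93 → $5,495.36
Payment period 3: $5,495.36 +$21.98 interest = $5,517.34; pay $2,814.93 → $2,702.41

$2,702.41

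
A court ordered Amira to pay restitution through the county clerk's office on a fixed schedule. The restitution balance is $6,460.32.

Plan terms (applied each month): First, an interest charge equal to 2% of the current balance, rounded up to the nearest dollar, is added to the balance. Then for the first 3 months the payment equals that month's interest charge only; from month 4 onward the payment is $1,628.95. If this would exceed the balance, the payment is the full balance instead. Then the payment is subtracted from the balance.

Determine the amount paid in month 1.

$130.00

Month 1: opening $6,460.32; interest $130.00 → $6,590.32; payment $130.00; balance $6,460.32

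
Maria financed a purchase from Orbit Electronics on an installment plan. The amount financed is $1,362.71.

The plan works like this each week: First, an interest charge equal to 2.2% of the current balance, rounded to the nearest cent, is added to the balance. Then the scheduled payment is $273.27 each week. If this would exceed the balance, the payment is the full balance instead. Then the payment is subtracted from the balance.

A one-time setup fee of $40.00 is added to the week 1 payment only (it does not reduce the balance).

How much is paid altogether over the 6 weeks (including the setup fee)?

Week 1: opening $1,362.71; interest $29.98 → $1,392.69; payment $273.27 (+ $40.00 fee); balance $1,119.42
Week 2: opening $1,119.42; interest $24.63 → $1,144.05; payment $273.27; balance $870.78
Week 3: opening $870.78; interest $19.16 → $889.94; payment $273.27; balance $616.67
Week 4: opening $616.67; interest $13.57 → $630.24; payment $273.27; balance $356.97
Week 5: opening $356.97; interest $7.85 → $364.82; payment $273.27; balance $91.55
Week 6: opening $91.55; interest $2.01 → $93.56; payment $93.56; balance $0.00
Total paid: $1,499.91

$1,499.91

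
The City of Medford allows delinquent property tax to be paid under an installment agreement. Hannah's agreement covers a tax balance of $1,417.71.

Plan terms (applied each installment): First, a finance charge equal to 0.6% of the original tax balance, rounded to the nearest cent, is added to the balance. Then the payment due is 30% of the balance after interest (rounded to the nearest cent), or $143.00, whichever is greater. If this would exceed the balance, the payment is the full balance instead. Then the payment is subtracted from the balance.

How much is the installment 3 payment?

$213.99

# | Opening | Interest | Payment | End bal
1 | $1,417.71 | $8.51 | $427.87 | $998.35
2 | $998.35 | $8.51 | $302.06 | $704.80
3 | $704.80 | $8.51 | $213.99 | $499.32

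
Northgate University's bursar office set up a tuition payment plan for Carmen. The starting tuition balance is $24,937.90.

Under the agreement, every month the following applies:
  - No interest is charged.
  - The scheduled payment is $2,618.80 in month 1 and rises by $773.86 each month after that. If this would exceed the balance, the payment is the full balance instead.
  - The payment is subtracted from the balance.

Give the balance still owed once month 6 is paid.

Month 1: opening $24,937.90; payment $2,618.80; balance $22,319.10
Month 2: opening $22,319.10; payment $3,392.66; balance $18,926.44
Month 3: opening $18,926.44; payment $4,166.52; balance $14,759.92
Month 4: opening $14,759.92; payment $4,940.38; balance $9,819.54
Month 5: opening $9,819.54; payment $5,714.24; balance $4,105.30
Month 6: opening $4,105.30; payment $4,105.30; balance $0.00

$0.00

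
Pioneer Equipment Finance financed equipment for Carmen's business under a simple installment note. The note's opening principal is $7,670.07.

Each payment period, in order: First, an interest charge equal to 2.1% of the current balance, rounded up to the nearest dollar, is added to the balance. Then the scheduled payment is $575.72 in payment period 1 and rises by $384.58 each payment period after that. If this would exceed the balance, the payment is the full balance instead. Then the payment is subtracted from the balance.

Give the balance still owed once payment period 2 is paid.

Payment period 1: opening $7,670.07; interest $162.00 → $7,832.07; payment $575.72; balance $7,256.35
Payment period 2: opening $7,256.35; interest $153.00 → $7,409.35; payment $960.30; balance $6,449.05

$6,449.05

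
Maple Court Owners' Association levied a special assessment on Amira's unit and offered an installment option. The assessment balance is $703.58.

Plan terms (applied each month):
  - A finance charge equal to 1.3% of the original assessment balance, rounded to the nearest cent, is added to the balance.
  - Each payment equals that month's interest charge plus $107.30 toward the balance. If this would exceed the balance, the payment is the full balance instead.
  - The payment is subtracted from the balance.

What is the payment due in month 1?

$116.45

Month 1: opening $703.58; interest $9.15 → $712.73; payment $116.45; balance $596.28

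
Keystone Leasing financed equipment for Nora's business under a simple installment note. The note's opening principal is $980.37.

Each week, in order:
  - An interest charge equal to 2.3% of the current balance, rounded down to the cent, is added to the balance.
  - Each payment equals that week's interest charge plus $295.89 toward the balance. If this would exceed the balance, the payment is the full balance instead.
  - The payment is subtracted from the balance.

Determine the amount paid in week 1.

Week 1: opening $980.37; interest $22.54 → $1,002.91; payment $318.43; balance $684.48

$318.43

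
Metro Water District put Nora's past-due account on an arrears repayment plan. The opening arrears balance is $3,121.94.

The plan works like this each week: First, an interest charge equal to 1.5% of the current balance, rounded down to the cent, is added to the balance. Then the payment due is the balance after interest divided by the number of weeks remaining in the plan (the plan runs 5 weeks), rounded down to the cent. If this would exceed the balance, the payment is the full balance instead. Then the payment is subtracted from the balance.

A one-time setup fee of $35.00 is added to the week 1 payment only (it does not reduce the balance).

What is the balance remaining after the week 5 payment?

$0.00

Week 1: opening $3,121.94; interest $46.82 → $3,168.76; payment $633.75 (+ $35.00 fee); balance $2,535.01
Week 2: opening $2,535.01; interest $38.02 → $2,573.03; payment $643.25; balance $1,929.78
Week 3: opening $1,929.78; interest $28.94 → $1,958.72; payment $652.90; balance $1,305.82
Week 4: opening $1,305.82; interest $19.58 → $1,325.40; payment $662.70; balance $662.70
Week 5: opening $662.70; interest $9.94 → $672.64; payment $672.64; balance $0.00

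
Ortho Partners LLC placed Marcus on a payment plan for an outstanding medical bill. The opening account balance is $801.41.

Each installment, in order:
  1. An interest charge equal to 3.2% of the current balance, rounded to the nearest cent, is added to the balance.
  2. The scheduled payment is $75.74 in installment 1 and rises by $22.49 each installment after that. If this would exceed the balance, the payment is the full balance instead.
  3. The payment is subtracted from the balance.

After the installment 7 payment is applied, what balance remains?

# | Opening | Interest | Payment | End bal
1 | $801.41 | $25.65 | $75.74 | $751.32
2 | $751.32 | $24.04 | $98.23 | $677.13
3 | $677.13 | $21.67 | $120.72 | $578.08
4 | $578.08 | $18.50 | $143.21 | $453.37
5 | $453.37 | $14.51 | $165.70 | $302.18
6 | $302.18 | $9.67 | $188.19 | $123.66
7 | $123.66 | $3.96 | $127.62 | $0.00

$0.00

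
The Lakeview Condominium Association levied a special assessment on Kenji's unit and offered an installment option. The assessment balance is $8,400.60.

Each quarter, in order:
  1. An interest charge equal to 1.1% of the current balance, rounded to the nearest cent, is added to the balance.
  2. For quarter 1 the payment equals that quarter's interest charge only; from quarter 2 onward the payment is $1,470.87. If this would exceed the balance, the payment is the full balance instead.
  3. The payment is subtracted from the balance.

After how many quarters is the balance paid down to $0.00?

Quarter 1: opening $8,400.60; interest $92.41 → $8,493.01; payment $92.41; balance $8,400.60
Quarter 2: opening $8,400.60; interest $92.41 → $8,493.01; payment $1,470.87; balance $7,022.14
Quarter 3: opening $7,022.14; interest $77.24 → $7,099.38; payment $1,470.87; balance $5,628.51
Quarter 4: opening $5,628.51; interest $61.91 → $5,690.42; payment $1,470.87; balance $4,219.55
Quarter 5: opening $4,219.55; interest $46.42 → $4,265.97; payment $1,470.87; balance $2,795.10
Quarter 6: opening $2,795.10; interest $30.75 → $2,825.85; payment $1,470.87; balance $1,354.98
Quarter 7: opening $1,354.98; interest $14.90 → $1,369.88; payment $1,369.88; balance $0.00
Balance reaches $0.00 in quarter 7.

7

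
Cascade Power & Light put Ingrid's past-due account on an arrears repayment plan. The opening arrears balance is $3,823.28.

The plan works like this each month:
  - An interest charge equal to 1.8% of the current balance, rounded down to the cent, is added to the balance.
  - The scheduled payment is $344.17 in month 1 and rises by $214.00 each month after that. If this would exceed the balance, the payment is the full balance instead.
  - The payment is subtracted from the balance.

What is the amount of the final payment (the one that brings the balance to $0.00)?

$221.07

Month 1: $3,823.28 +$68.81 interest = $3,892.09; pay $344.17 → $3,547.92
Month 2: $3,547.92 +$63.86 interest = $3,611.78; pay $558.17 → $3,053.61
Month 3: $3,053.61 +$54.96 interest = $3,108.57; pay $772.17 → $2,336.40
Month 4: $2,336.40 +$42.05 interest = $2,378.45; pay $986.17 → $1,392.28
Month 5: $1,392.28 +$25.06 interest = $1,417.34; pay $1,200.17 → $217.17
Month 6: $217.17 +$3.90 interest = $221.07; pay $221.07 → $0.00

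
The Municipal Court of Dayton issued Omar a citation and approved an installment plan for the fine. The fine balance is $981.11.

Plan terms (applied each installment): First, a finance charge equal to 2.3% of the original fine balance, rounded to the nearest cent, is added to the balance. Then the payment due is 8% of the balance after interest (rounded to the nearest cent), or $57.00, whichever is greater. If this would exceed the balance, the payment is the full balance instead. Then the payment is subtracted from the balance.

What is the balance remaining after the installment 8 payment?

Installment 1: $981.11 +$22.57 interest = $1,003.68; pay $80.29 → $923.39
Installment 2: $923.39 +$22.57 interest = $945.96; pay $75.68 → $870.28
Installment 3: $870.28 +$22.57 interest = $892.85; pay $71.43 → $821.42
Installment 4: $821.42 +$22.57 interest = $843.99; pay $67.52 → $776.47
Installment 5: $776.47 +$22.57 interest = $799.04; pay $63.92 → $735.12
Installment 6: $735.12 +$22.57 interest = $757.69; pay $60.62 → $697.07
Installment 7: $697.07 +$22.57 interest = $719.64; pay $57.57 → $662.07
Installment 8: $662.07 +$22.57 interest = $684.64; pay $57.00 → $627.64

$627.64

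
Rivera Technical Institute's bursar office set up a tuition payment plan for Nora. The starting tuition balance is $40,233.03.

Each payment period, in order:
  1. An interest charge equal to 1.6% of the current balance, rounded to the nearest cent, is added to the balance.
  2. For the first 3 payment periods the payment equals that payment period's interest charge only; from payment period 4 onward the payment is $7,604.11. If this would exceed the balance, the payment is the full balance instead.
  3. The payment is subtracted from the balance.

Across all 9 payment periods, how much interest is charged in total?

Payment period 1: $40,233.03 +$643.73 interest = $40,876.76; pay $643.73 → $40,233.03
Payment period 2: $40,233.03 +$643.73 interest = $40,876.76; pay $643.73 → $40,233.03
Payment period 3: $40,233.03 +$643.73 interest = $40,876.76; pay $643.73 → $40,233.03
Payment period 4: $40,233.03 +$643.73 interest = $40,876.76; pay $7,604.11 → $33,272.65
Payment period 5: $33,272.65 +$532.36 interest = $33,805.01; pay $7,604.11 → $26,200.90
Payment period 6: $26,200.90 +$419.21 interest = $26,620.11; pay $7,604.11 → $19,016.00
Payment period 7: $19,016.00 +$304.26 interest = $19,320.26; pay $7,604.11 → $11,716.15
Payment period 8: $11,716.15 +$187.46 interest = $11,903.61; pay $7,604.11 → $4,299.50
Payment period 9: $4,299.50 +$68.79 interest = $4,368.29; pay $4,368.29 → $0.00
Total interest: $643.73 + $643.73 + $643.73 + $643.73 + $532.36 + $419.21 + $304.26 + $187.46 + $68.79 = $4,087.00

$4,087.00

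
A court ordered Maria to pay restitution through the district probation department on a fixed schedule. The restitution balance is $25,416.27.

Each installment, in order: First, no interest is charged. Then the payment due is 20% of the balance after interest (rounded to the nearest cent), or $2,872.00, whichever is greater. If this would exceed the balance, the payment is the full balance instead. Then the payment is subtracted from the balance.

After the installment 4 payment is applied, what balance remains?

Installment 1: opening $25,416.27; payment $5,083.25; balance $20,333.02
Installment 2: opening $20,333.02; payment $4,066.60; balance $16,266.42
Installment 3: opening $16,266.42; payment $3,253.28; balance $13,013.14
Installment 4: opening $13,013.14; payment $2,872.00; balance $10,141.14

$10,141.14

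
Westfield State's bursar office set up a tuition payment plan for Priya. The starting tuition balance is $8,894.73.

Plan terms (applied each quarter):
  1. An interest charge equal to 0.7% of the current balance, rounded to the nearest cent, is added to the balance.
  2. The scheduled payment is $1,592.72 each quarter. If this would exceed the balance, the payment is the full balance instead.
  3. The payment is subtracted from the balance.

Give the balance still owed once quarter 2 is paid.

$5,823.10

Quarter 1: opening $8,894.73; interest $62.26 → $8,956.99; payment $1,592.72; balance $7,364.27
Quarter 2: opening $7,364.27; interest $51.55 → $7,415.82; payment $1,592.72; balance $5,823.10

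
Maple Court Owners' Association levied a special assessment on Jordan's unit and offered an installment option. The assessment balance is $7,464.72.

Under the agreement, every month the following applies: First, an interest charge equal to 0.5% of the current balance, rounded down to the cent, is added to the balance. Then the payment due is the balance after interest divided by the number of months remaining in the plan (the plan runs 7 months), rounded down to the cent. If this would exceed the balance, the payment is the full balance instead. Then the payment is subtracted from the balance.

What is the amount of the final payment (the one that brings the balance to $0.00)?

Month 1: $7,464.72 +$37.32 interest = $7,502.04; pay $1,071.72 → $6,430.32
Month 2: $6,430.32 +$32.15 interest = $6,462.47; pay $1,077.07 → $5,385.40
Month 3: $5,385.40 +$26.92 interest = $5,412.32; pay $1,082.46 → $4,329.86
Month 4: $4,329.86 +$21.64 interest = $4,351.50; pay $1,087.87 → $3,263.63
Month 5: $3,263.63 +$16.31 interest = $3,279.94; pay $1,093.31 → $2,186.63
Month 6: $2,186.63 +$10.93 interest = $2,197.56; pay $1,098.78 → $1,098.78
Month 7: $1,098.78 +$5.49 interest = $1,104.27; pay $1,104.27 → $0.00

$1,104.27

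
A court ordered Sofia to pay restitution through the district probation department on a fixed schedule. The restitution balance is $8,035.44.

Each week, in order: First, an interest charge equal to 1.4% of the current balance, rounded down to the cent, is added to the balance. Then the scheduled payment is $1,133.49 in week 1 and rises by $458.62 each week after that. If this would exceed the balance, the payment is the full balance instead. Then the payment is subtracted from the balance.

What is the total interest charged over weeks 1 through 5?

Week 1: opening $8,035.44; interest $112.49 → $8,147.93; payment $1,133.49; balance $7,014.44
Week 2: opening $7,014.44; interest $98.20 → $7,112.64; payment $1,592.11; balance $5,520.53
Week 3: opening $5,520.53; interest $77.28 → $5,597.81; payment $2,050.73; balance $3,547.08
Week 4: opening $3,547.08; interest $49.65 → $3,596.73; payment $2,509.35; balance $1,087.38
Week 5: opening $1,087.38; interest $15.22 → $1,102.60; payment $1,102.60; balance $0.00
Total interest: $112.49 + $98.20 + $77.28 + $49.65 + $15.22 = $352.84

$352.84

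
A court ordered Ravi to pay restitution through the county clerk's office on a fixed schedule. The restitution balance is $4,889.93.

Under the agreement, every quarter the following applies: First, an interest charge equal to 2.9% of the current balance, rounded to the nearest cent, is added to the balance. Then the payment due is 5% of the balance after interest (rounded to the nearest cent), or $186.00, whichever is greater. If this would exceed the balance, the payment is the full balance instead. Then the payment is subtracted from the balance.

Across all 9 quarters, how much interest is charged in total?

# | Opening | Interest | Payment | End bal
1 | $4,889.93 | $141.81 | $251.59 | $4,780.15
2 | $4,780.15 | $138.62 | $245.94 | $4,672.83
3 | $4,672.83 | $135.51 | $240.42 | $4,567.92
4 | $4,567.92 | $132.47 | $235.02 | $4,465.37
5 | $4,465.37 | $129.50 | $229.74 | $4,365.13
6 | $4,365.13 | $126.59 | $224.59 | $4,267.13
7 | $4,267.13 | $123.75 | $219.54 | $4,171.34
8 | $4,171.34 | $120.97 | $214.62 | $4,077.69
9 | $4,077.69 | $118.25 | $209.80 | $3,986.14
Total interest: $141.81 + $138.62 + $135.51 + $132.47 + $129.50 + $126.59 + $123.75 + $120.97 + $118.25 = $1,167.47

$1,167.47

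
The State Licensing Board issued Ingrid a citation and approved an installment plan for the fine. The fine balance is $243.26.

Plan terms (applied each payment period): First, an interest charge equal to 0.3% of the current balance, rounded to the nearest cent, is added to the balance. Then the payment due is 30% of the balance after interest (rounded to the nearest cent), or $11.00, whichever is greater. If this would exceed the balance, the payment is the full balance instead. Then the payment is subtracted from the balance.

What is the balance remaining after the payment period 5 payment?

# | Opening | Interest | Payment | End bal
1 | $243.26 | $0.73 | $73.20 | $170.79
2 | $170.79 | $0.51 | $51.39 | $119.91
3 | $119.91 | $0.36 | $36.08 | $84.19
4 | $84.19 | $0.25 | $25.33 | $59.11
5 | $59.11 | $0.18 | $17.79 | $41.50

$41.50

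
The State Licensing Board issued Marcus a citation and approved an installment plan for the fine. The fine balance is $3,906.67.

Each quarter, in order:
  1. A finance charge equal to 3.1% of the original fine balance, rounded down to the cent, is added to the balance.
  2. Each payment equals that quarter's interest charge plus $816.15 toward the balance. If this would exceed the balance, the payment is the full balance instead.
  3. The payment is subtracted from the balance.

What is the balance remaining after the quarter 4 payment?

Quarter 1: opening $3,906.67; interest $121.10 → $4,027.77; payment $937.25; balance $3,090.52
Quarter 2: opening $3,090.52; interest $121.10 → $3,211.62; payment $937.25; balance $2,274.37
Quarter 3: opening $2,274.37; interest $121.10 → $2,395.47; payment $937.25; balance $1,458.22
Quarter 4: opening $1,458.22; interest $121.10 → $1,579.32; payment $937.25; balance $642.07

$642.07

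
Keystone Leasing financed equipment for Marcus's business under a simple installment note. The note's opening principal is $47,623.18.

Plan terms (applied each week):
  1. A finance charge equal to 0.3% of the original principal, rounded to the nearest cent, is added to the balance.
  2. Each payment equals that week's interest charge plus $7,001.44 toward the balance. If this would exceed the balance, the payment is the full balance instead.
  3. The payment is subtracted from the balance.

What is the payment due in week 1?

$7,144.31

Week 1: opening $47,623.18; interest $142.87 → $47,766.05; payment $7,144.31; balance $40,621.74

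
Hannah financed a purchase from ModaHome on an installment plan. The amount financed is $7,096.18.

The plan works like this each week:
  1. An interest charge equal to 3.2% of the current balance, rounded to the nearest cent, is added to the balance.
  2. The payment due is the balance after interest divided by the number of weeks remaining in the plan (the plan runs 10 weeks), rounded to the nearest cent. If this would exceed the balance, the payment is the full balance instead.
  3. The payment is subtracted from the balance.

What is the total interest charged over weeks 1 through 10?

Week 1: opening $7,096.18; interest $227.08 → $7,323.26; payment $732.33; balance $6,590.93
Week 2: opening $6,590.93; interest $210.91 → $6,801.84; payment $755.76; balance $6,046.08
Week 3: opening $6,046.08; interest $193.47 → $6,239.55; payment $779.94; balance $5,459.61
Week 4: opening $5,459.61; interest $174.71 → $5,634.32; payment $804.90; balance $4,829.42
Week 5: opening $4,829.42; interest $154.54 → $4,983.96; payment $830.66; balance $4,153.30
Week 6: opening $4,153.30; interest $132.91 → $4,286.21; payment $857.24; balance $3,428.97
Week 7: opening $3,428.97; interest $109.73 → $3,538.70; payment $884.68; balance $2,654.02
Week 8: opening $2,654.02; interest $84.93 → $2,738.95; payment $912.98; balance $1,825.97
Week 9: opening $1,825.97; interest $58.43 → $1,884.40; payment $942.20; balance $942.20
Week 10: opening $942.20; interest $30.15 → $972.35; payment $972.35; balance $0.00
Total interest: $227.08 + $210.91 + $193.47 + $174.71 + $154.54 + $132.91 + $109.73 + $84.93 + $58.43 + $30.15 = $1,376.86

$1,376.86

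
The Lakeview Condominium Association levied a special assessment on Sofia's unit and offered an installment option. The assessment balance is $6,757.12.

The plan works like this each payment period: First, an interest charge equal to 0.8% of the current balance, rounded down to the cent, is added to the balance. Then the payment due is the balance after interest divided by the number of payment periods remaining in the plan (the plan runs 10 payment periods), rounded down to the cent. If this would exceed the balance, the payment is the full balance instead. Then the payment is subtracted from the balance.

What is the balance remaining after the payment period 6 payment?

$2,835.21

# | Opening | Interest | Payment | End bal
1 | $6,757.12 | $54.05 | $681.11 | $6,130.06
2 | $6,130.06 | $49.04 | $686.56 | $5,492.54
3 | $5,492.54 | $43.94 | $692.06 | $4,844.42
4 | $4,844.42 | $38.75 | $697.59 | $4,185.58
5 | $4,185.58 | $33.48 | $703.17 | $3,515.89
6 | $3,515.89 | $28.12 | $708.80 | $2,835.21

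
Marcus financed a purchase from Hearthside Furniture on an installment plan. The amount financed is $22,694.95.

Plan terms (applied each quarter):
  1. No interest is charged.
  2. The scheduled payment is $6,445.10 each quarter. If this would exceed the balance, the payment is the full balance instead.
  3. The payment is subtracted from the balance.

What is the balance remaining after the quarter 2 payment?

Quarter 1: $22,694.95 − $6,445.10 → $16,249.85
Quarter 2: $16,249.85 − $6,445.10 → $9,804.75

$9,804.75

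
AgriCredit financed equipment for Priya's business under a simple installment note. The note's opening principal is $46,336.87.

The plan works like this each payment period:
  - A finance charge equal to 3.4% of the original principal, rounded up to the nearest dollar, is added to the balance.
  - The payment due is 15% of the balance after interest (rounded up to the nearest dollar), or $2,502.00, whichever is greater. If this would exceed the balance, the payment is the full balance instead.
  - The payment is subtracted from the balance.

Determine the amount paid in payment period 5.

Payment period 1: $46,336.87 +$1,576.00 interest = $47,912.87; pay $7,187.00 → $40,725.87
Payment period 2: $40,725.87 +$1,576.00 interest = $42,301.87; pay $6,346.00 → $35,955.87
Payment period 3: $35,955.87 +$1,576.00 interest = $37,531.87; pay $5,630.00 → $31,901.87
Payment period 4: $31,901.87 +$1,576.00 interest = $33,477.87; pay $5,022.00 → $28,455.87
Payment period 5: $28,455.87 +$1,576.00 interest = $30,031.87; pay $4,505.00 → $25,526.87

$4,505.00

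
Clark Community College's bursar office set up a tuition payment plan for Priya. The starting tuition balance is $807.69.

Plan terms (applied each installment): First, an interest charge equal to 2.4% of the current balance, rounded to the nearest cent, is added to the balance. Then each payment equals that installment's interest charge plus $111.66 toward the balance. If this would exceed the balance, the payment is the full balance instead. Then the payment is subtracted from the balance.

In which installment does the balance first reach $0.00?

8

Installment 1: $807.69 +$19.38 interest = $827.07; pay $131.04 → $696.03
Installment 2: $696.03 +$16.70 interest = $712.73; pay $128.36 → $584.37
Installment 3: $584.37 +$14.02 interest = $598.39; pay $125.68 → $472.71
Installment 4: $472.71 +$11.35 interest = $484.06; pay $123.01 → $361.05
Installment 5: $361.05 +$8.67 interest = $369.72; pay $120.33 → $249.39
Installment 6: $249.39 +$5.99 interest = $255.38; pay $117.65 → $137.73
Installment 7: $137.73 +$3.31 interest = $141.04; pay $114.97 → $26.07
Installment 8: $26.07 +$0.63 interest = $26.70; pay $26.70 → $0.00
Balance reaches $0.00 in installment 8.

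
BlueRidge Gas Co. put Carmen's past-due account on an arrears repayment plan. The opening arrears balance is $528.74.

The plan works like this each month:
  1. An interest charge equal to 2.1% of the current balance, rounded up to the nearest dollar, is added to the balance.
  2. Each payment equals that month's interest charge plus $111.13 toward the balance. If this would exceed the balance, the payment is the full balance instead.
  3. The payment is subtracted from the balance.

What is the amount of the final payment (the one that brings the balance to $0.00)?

Month 1: opening $528.74; interest $12.00 → $540.74; payment $123.13; balance $417.61
Month 2: opening $417.61; interest $9.00 → $426.61; payment $120.13; balance $306.48
Month 3: opening $306.48; interest $7.00 → $313.48; payment $118.13; balance $195.35
Month 4: opening $195.35; interest $5.00 → $200.35; payment $116.13; balance $84.22
Month 5: opening $84.22; interest $2.00 → $86.22; payment $86.22; balance $0.00

$86.22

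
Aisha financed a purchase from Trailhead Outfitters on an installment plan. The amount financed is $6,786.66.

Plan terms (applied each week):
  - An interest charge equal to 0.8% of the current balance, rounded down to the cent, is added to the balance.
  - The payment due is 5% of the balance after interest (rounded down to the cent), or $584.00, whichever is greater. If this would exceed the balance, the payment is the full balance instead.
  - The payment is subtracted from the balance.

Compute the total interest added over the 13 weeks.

$365.31

Week 1: $6,786.66 +$54.29 interest = $6,840.95; pay $584.00 → $6,256.95
Week 2: $6,256.95 +$50.05 interest = $6,307.00; pay $584.00 → $5,723.00
Week 3: $5,723.00 +$45.78 interest = $5,768.78; pay $584.00 → $5,184.78
Week 4: $5,184.78 +$41.47 interest = $5,226.25; pay $584.00 → $4,642.25
Week 5: $4,642.25 +$37.13 interest = $4,679.38; pay $584.00 → $4,095.38
Week 6: $4,095.38 +$32.76 interest = $4,128.14; pay $584.00 → $3,544.14
Week 7: $3,544.14 +$28.35 interest = $3,572.49; pay $584.00 → $2,988.49
Week 8: $2,988.49 +$23.90 interest = $3,012.39; pay $584.00 → $2,428.39
Week 9: $2,428.39 +$19.42 interest = $2,447.81; pay $584.00 → $1,863.81
Week 10: $1,863.81 +$14.91 interest = $1,878.72; pay $584.00 → $1,294.72
Week 11: $1,294.72 +$10.35 interest = $1,305.07; pay $584.00 → $721.07
Week 12: $721.07 +$5.76 interest = $726.83; pay $584.00 → $142.83
Week 13: $142.83 +$1.14 interest = $143.97; pay $143.97 → $0.00
Total interest: $54.29 + $50.05 + $45.78 + $41.47 + $37.13 + $32.76 + $28.35 + $23.90 + $19.42 + $14.91 + $10.35 + $5.76 + $1.14 = $365.31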